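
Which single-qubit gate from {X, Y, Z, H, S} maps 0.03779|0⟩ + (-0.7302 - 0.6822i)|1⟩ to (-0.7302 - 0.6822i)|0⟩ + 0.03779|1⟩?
X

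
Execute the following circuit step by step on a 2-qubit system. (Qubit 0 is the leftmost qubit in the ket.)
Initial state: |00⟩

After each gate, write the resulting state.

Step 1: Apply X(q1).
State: |01⟩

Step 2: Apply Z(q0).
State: |01⟩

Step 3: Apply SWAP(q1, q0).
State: |10⟩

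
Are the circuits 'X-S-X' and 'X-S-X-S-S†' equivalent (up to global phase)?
Yes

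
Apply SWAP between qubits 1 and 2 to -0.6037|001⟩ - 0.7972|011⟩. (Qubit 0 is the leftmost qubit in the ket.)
-0.6037|010⟩ - 0.7972|011⟩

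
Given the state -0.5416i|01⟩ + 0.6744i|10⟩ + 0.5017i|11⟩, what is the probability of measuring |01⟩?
0.2933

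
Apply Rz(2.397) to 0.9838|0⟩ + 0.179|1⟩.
(0.3579 - 0.9164i)|0⟩ + (0.06511 + 0.1667i)|1⟩

Rz(2.397) = [[e^(−iθ/2), 0], [0, e^(iθ/2)]] with e^(±iθ/2) = cos(θ/2) ± i·sin(θ/2); θ = 2.397, cos(θ/2) ≈ 0.363755, sin(θ/2) ≈ 0.931495.
With a = amp(|0⟩) = 0.9838 and b = amp(|1⟩) = 0.179:
new amp(|0⟩) = (0.363755 - 0.931495i)·a = (0.3579 - 0.9164i)
new amp(|1⟩) = (0.363755 + 0.931495i)·b = (0.06511 + 0.1667i)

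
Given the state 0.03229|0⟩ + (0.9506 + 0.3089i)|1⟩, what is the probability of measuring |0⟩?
0.001043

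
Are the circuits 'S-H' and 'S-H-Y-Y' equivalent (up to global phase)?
Yes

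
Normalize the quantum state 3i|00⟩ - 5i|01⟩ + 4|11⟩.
0.4243i|00⟩ - (1/√2)i|01⟩ + 0.5657|11⟩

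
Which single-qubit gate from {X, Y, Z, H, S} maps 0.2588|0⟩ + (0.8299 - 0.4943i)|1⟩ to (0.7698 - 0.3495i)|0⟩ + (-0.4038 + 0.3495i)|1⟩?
H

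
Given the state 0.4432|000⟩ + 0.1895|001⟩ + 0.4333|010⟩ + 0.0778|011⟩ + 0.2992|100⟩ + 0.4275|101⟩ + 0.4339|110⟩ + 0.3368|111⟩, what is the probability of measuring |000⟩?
0.1964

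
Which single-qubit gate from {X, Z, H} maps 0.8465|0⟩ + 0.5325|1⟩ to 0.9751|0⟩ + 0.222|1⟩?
H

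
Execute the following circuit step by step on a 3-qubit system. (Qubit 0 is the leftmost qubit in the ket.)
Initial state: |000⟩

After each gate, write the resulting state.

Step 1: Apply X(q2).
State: |001⟩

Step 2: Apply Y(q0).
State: i|101⟩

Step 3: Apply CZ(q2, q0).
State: -i|101⟩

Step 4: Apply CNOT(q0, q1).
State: -i|111⟩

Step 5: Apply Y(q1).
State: -|101⟩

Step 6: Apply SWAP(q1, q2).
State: -|110⟩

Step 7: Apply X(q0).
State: -|010⟩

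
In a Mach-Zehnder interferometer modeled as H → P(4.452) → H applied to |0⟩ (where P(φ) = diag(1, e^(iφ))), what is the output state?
(0.3713 - 0.4831i)|0⟩ + (0.6287 + 0.4831i)|1⟩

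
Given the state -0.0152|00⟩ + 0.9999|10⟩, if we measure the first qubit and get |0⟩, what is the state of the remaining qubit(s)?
-|0⟩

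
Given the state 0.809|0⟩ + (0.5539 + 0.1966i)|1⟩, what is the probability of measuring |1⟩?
0.3455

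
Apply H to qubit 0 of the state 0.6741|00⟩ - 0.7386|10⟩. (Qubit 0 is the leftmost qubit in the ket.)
-0.04561|00⟩ + 0.9989|10⟩

H on qubit 0 mixes each pair of kets that differ only in qubit 0: amplitudes (a, b) of (|…0…⟩, |…1…⟩) become ((a + b)/√2, (a − b)/√2). Kets absent from the input have amplitude 0.
(|00⟩, |10⟩): (a, b) = (0.6741, -0.7386) → (-0.04561, 0.9989)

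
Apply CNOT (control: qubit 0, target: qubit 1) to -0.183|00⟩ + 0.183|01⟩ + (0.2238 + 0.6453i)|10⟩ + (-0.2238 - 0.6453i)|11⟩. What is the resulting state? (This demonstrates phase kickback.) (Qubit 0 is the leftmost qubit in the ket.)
-0.183|00⟩ + 0.183|01⟩ + (-0.2238 - 0.6453i)|10⟩ + (0.2238 + 0.6453i)|11⟩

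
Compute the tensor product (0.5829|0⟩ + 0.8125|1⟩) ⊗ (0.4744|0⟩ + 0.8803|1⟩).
0.2765|00⟩ + 0.5131|01⟩ + 0.3855|10⟩ + 0.7152|11⟩

amp(|b₁b₂…⟩) = product of the factor amplitudes for bits b₁, b₂, …; only kets whose every factor amplitude is nonzero survive.
|00⟩: (0.5829)(0.4744) = 0.2765
|01⟩: (0.5829)(0.8803) = 0.5131
|10⟩: (0.8125)(0.4744) = 0.3855
|11⟩: (0.8125)(0.8803) = 0.7152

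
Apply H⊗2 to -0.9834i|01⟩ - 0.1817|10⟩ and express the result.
(-0.09085 - 0.4917i)|00⟩ + (-0.09085 + 0.4917i)|01⟩ + (0.09085 - 0.4917i)|10⟩ + (0.09085 + 0.4917i)|11⟩

H⊗2 gives amp(|y⟩) = (1/2) Σ_x (−1)^(x·y) amp(|x⟩), where x·y is the number of positions in which both x and y have a 1.
|00⟩: (-0.9834i - 0.1817)/2 = (-0.09085 - 0.4917i)
|01⟩: (0.9834i - 0.1817)/2 = (-0.09085 + 0.4917i)
|10⟩: (-0.9834i + 0.1817)/2 = (0.09085 - 0.4917i)
|11⟩: (0.9834i + 0.1817)/2 = (0.09085 + 0.4917i)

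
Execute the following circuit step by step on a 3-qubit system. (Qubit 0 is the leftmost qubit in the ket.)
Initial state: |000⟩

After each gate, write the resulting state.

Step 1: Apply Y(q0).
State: i|100⟩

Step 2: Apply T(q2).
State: i|100⟩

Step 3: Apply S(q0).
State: -|100⟩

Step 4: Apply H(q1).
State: -1/√2|100⟩ - 1/√2|110⟩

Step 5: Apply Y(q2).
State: -(1/√2)i|101⟩ - (1/√2)i|111⟩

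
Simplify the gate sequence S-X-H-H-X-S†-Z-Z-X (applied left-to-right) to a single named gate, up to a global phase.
X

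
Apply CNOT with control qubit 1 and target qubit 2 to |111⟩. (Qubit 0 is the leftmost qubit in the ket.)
|110⟩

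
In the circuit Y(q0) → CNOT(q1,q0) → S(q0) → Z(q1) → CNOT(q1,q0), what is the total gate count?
5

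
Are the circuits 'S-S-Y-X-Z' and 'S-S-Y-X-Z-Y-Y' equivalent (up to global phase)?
Yes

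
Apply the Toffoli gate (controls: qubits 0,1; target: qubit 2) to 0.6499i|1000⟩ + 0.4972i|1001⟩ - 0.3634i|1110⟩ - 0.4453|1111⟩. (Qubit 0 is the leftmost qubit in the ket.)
0.6499i|1000⟩ + 0.4972i|1001⟩ - 0.3634i|1100⟩ - 0.4453|1101⟩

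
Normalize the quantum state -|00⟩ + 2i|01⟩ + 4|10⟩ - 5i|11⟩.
-0.1474|00⟩ + 0.2949i|01⟩ + 0.5898|10⟩ - 0.7372i|11⟩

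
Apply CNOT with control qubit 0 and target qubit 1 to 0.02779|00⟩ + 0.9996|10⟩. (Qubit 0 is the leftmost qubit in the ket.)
0.02779|00⟩ + 0.9996|11⟩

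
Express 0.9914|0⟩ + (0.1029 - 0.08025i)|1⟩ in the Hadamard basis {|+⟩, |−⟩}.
(0.7738 - 0.05675i)|+⟩ + (0.6283 + 0.05675i)|−⟩

With |ψ⟩ = α|0⟩ + β|1⟩, the Hadamard-basis coefficients are ⟨+|ψ⟩ = (α + β)/√2 and ⟨−|ψ⟩ = (α − β)/√2.
Here α = 0.9914, β = (0.1029 - 0.08025i): (α + β)/√2 = (0.7738 - 0.05675i), (α − β)/√2 = (0.6283 + 0.05675i).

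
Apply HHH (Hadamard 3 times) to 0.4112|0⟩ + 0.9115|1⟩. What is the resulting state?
0.9353|0⟩ - 0.3538|1⟩

H² = I, so H^3 = H: a single Hadamard. With (a, b) = (0.4112, 0.9115), H gives ((a + b)/√2, (a − b)/√2) = (0.9353, -0.3538).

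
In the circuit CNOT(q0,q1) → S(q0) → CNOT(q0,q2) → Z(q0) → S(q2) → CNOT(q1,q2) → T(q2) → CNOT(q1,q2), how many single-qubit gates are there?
4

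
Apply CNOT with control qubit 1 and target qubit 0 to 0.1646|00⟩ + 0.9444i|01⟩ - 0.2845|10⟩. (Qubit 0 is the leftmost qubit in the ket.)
0.1646|00⟩ - 0.2845|10⟩ + 0.9444i|11⟩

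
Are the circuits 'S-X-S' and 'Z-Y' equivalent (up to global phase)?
Yes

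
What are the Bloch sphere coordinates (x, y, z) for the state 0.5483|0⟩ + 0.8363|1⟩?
(0.9171, 0, -0.3988)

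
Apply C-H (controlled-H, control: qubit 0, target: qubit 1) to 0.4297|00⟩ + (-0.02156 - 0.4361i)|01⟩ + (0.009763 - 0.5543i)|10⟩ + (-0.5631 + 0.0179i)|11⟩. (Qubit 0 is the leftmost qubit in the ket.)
0.4297|00⟩ + (-0.02156 - 0.4361i)|01⟩ + (-0.3913 - 0.3793i)|10⟩ + (0.4051 - 0.4046i)|11⟩

C-H leaves the control-|0⟩ kets |00⟩, |01⟩ unchanged and applies H to qubit 1 on the control-|1⟩ pair (|10⟩, |11⟩).
H = [[1/√2, 1/√2], [1/√2, -1/√2]].
With a = amp(|10⟩) = (0.009763 - 0.5543i) and b = amp(|11⟩) = (-0.5631 + 0.0179i):
new amp(|10⟩) = (1/√2)·a + (1/√2)·b = (-0.3913 - 0.3793i)
new amp(|11⟩) = (1/√2)·a + (-1/√2)·b = (0.4051 - 0.4046i)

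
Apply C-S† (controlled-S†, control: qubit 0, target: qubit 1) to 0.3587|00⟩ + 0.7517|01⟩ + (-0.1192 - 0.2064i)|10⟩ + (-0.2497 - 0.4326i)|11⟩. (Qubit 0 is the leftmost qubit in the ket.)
0.3587|00⟩ + 0.7517|01⟩ + (-0.1192 - 0.2064i)|10⟩ + (-0.4326 + 0.2497i)|11⟩

C-S† leaves the control-|0⟩ kets |00⟩, |01⟩ unchanged and applies S† to qubit 1 on the control-|1⟩ pair (|10⟩, |11⟩).
S† = [[1, 0], [0, -i]].
With a = amp(|10⟩) = (-0.1192 - 0.2064i) and b = amp(|11⟩) = (-0.2497 - 0.4326i):
new amp(|10⟩) = (1)·a = (-0.1192 - 0.2064i)
new amp(|11⟩) = (-i)·b = (-0.4326 + 0.2497i)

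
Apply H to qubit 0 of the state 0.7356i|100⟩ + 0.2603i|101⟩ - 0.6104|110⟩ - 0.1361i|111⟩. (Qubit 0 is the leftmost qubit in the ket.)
0.5201i|000⟩ + 0.1841i|001⟩ - 0.4316|010⟩ - 0.09624i|011⟩ - 0.5201i|100⟩ - 0.1841i|101⟩ + 0.4316|110⟩ + 0.09624i|111⟩

H on qubit 0 mixes each pair of kets that differ only in qubit 0: amplitudes (a, b) of (|…0…⟩, |…1…⟩) become ((a + b)/√2, (a − b)/√2). Kets absent from the input have amplitude 0.
(|000⟩, |100⟩): (a, b) = (0, 0.7356i) → (0.5201i, -0.5201i)
(|001⟩, |101⟩): (a, b) = (0, 0.2603i) → (0.1841i, -0.1841i)
(|010⟩, |110⟩): (a, b) = (0, -0.6104) → (-0.4316, 0.4316)
(|011⟩, |111⟩): (a, b) = (0, -0.1361i) → (-0.09624i, 0.09624i)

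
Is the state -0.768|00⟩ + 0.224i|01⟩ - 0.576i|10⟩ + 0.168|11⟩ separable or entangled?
Entangled

Writing the state as a|00⟩ + b|01⟩ + c|10⟩ + d|11⟩, it is a product state iff ad − bc = 0.
Here (a, b, c, d) = (-0.768, 0.224i, -0.576i, 0.168): ad − bc = (-0.768)(0.168) − (0.224i)(-0.576i) = -0.258 ≠ 0, so the state is entangled.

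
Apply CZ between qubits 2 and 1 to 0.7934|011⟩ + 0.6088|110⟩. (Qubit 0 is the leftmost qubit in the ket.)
-0.7934|011⟩ + 0.6088|110⟩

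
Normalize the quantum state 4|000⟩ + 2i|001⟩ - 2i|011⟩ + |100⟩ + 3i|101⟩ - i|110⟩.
0.6761|000⟩ + 0.3381i|001⟩ - 0.3381i|011⟩ + 0.169|100⟩ + 0.5071i|101⟩ - 0.169i|110⟩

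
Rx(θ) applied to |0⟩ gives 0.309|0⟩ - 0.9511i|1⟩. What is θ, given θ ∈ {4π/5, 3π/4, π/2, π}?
4π/5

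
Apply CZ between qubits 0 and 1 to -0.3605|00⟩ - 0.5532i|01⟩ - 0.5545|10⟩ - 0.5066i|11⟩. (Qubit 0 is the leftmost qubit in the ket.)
-0.3605|00⟩ - 0.5532i|01⟩ - 0.5545|10⟩ + 0.5066i|11⟩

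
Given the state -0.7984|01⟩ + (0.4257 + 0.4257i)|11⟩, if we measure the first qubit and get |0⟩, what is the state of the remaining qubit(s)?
-|1⟩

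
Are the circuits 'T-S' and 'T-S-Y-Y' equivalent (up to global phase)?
Yes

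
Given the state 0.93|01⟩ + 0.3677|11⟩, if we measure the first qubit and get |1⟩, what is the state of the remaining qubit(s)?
|1⟩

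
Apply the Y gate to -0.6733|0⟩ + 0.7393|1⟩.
-0.7393i|0⟩ - 0.6733i|1⟩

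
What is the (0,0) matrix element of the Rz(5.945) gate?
(-0.9857 - 0.1683i)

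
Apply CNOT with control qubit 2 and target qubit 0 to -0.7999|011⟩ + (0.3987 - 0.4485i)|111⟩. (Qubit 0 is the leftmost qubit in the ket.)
(0.3987 - 0.4485i)|011⟩ - 0.7999|111⟩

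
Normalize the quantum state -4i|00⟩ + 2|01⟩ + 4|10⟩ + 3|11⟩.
-0.5963i|00⟩ + 0.2981|01⟩ + 0.5963|10⟩ + 1/√5|11⟩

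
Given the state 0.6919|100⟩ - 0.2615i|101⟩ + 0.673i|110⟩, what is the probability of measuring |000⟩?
0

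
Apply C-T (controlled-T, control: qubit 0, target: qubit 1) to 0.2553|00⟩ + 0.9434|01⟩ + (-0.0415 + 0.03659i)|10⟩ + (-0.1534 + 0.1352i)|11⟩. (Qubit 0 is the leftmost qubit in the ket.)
0.2553|00⟩ + 0.9434|01⟩ + (-0.0415 + 0.03659i)|10⟩ + (-0.2041 - 0.01287i)|11⟩

C-T leaves the control-|0⟩ kets |00⟩, |01⟩ unchanged and applies T to qubit 1 on the control-|1⟩ pair (|10⟩, |11⟩).
T = [[1, 0], [0, (1/√2 + (1/√2)i)]].
With a = amp(|10⟩) = (-0.0415 + 0.03659i) and b = amp(|11⟩) = (-0.1534 + 0.1352i):
new amp(|10⟩) = (1)·a = (-0.0415 + 0.03659i)
new amp(|11⟩) = (1/√2 + (1/√2)i)·b = (-0.2041 - 0.01287i)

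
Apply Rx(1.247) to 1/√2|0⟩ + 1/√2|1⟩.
(0.5741 - 0.4129i)|0⟩ + (0.5741 - 0.4129i)|1⟩

Rx(1.247) = [[cos(θ/2), −i·sin(θ/2)], [−i·sin(θ/2), cos(θ/2)]]; θ = 1.247, cos(θ/2) ≈ 0.81184, sin(θ/2) ≈ 0.58388.
With a = amp(|0⟩) = 1/√2 and b = amp(|1⟩) = 1/√2:
new amp(|0⟩) = (0.81184)·a + (-0.58388i)·b = (0.5741 - 0.4129i)
new amp(|1⟩) = (-0.58388i)·a + (0.81184)·b = (0.5741 - 0.4129i)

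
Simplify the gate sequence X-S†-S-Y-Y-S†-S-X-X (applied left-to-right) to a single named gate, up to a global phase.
X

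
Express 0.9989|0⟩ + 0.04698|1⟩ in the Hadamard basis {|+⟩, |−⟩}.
0.7395|+⟩ + 0.6731|−⟩

With |ψ⟩ = α|0⟩ + β|1⟩, the Hadamard-basis coefficients are ⟨+|ψ⟩ = (α + β)/√2 and ⟨−|ψ⟩ = (α − β)/√2.
Here α = 0.9989, β = 0.04698: (α + β)/√2 = 0.7395, (α − β)/√2 = 0.6731.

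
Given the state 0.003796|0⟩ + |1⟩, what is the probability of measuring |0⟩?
0.00001441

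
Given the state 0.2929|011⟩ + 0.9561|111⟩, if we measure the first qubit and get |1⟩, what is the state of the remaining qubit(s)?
|11⟩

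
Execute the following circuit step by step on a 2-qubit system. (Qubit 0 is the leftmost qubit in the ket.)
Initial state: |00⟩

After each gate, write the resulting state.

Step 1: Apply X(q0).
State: |10⟩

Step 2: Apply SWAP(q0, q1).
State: |01⟩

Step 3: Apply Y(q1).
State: -i|00⟩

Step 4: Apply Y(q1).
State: |01⟩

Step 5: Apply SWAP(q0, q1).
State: |10⟩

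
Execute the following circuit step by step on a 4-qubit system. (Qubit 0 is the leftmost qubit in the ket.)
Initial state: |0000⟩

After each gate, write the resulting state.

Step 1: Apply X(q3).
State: |0001⟩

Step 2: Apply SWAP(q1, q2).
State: |0001⟩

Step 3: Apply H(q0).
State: 1/√2|0001⟩ + 1/√2|1001⟩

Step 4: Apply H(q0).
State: |0001⟩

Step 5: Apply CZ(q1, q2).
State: |0001⟩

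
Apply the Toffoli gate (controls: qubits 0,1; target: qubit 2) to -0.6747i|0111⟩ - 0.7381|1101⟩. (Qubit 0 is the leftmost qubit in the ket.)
-0.6747i|0111⟩ - 0.7381|1111⟩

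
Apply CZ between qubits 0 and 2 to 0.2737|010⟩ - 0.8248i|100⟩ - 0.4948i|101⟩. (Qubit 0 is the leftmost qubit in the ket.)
0.2737|010⟩ - 0.8248i|100⟩ + 0.4948i|101⟩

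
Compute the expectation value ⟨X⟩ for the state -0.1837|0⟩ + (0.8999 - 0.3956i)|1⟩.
-0.3306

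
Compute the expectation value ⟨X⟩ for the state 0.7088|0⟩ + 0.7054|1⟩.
1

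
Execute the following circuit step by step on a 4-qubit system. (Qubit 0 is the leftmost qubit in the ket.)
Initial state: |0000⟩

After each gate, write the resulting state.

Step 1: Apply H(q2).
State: 1/√2|0000⟩ + 1/√2|0010⟩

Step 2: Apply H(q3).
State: 1/2|0000⟩ + 1/2|0001⟩ + 1/2|0010⟩ + 1/2|0011⟩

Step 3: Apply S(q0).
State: 1/2|0000⟩ + 1/2|0001⟩ + 1/2|0010⟩ + 1/2|0011⟩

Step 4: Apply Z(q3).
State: 1/2|0000⟩ - 1/2|0001⟩ + 1/2|0010⟩ - 1/2|0011⟩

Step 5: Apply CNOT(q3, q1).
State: 1/2|0000⟩ + 1/2|0010⟩ - 1/2|0101⟩ - 1/2|0111⟩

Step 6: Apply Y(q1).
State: (1/2)i|0001⟩ + (1/2)i|0011⟩ + (1/2)i|0100⟩ + (1/2)i|0110⟩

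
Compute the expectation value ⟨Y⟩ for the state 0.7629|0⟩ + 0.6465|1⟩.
0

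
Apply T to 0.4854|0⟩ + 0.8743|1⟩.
0.4854|0⟩ + (0.6182 + 0.6182i)|1⟩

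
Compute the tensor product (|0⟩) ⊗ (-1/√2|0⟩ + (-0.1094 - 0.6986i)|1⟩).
-1/√2|00⟩ + (-0.1094 - 0.6986i)|01⟩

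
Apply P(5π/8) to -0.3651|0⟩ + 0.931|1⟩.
-0.3651|0⟩ + (-0.3563 + 0.8601i)|1⟩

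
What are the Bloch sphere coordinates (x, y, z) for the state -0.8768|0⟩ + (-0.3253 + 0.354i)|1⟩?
(0.5704, -0.6208, 0.5376)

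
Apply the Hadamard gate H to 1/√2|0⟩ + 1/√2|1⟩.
|0⟩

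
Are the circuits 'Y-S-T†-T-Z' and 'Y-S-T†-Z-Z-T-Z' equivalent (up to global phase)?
Yes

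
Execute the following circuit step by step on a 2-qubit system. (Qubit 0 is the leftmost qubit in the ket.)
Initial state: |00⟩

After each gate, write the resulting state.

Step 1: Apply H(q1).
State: 1/√2|00⟩ + 1/√2|01⟩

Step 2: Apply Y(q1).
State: -(1/√2)i|00⟩ + (1/√2)i|01⟩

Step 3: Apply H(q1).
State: -i|01⟩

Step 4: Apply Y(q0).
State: |11⟩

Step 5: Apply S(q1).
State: i|11⟩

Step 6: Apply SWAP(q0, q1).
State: i|11⟩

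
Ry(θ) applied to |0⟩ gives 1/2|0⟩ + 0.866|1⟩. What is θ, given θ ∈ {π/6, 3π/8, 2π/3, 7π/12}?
2π/3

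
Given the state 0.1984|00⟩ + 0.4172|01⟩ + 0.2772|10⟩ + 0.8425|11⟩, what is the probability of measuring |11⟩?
0.7098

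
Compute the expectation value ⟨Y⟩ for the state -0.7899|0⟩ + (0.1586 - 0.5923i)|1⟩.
0.9357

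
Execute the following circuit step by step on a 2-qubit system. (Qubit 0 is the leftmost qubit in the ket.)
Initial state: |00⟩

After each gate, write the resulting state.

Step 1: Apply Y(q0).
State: i|10⟩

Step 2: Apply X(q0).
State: i|00⟩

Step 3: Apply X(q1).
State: i|01⟩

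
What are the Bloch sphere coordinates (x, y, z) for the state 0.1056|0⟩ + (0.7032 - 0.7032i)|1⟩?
(0.1485, -0.1485, -0.9778)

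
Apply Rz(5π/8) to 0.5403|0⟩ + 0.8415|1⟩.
(0.3002 - 0.4492i)|0⟩ + (0.4675 + 0.6997i)|1⟩

Rz(5π/8) = [[e^(−iθ/2), 0], [0, e^(iθ/2)]] with e^(±iθ/2) = cos(θ/2) ± i·sin(θ/2); θ = 5π/8, cos(θ/2) ≈ 0.55557, sin(θ/2) ≈ 0.83147.
With a = amp(|0⟩) = 0.5403 and b = amp(|1⟩) = 0.8415:
new amp(|0⟩) = (0.55557 - 0.83147i)·a = (0.3002 - 0.4492i)
new amp(|1⟩) = (0.55557 + 0.83147i)·b = (0.4675 + 0.6997i)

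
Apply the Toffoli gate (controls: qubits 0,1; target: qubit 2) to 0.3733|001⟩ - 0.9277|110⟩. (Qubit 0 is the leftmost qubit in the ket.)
0.3733|001⟩ - 0.9277|111⟩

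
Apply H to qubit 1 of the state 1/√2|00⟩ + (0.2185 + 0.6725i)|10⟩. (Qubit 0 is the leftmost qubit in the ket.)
1/2|00⟩ + 1/2|01⟩ + (0.1545 + 0.4755i)|10⟩ + (0.1545 + 0.4755i)|11⟩

H on qubit 1 mixes each pair of kets that differ only in qubit 1: amplitudes (a, b) of (|…0…⟩, |…1…⟩) become ((a + b)/√2, (a − b)/√2). Kets absent from the input have amplitude 0.
(|00⟩, |01⟩): (a, b) = (1/√2, 0) → (1/2, 1/2)
(|10⟩, |11⟩): (a, b) = ((0.2185 + 0.6725i), 0) → ((0.1545 + 0.4755i), (0.1545 + 0.4755i))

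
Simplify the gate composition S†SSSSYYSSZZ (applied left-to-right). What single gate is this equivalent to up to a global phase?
S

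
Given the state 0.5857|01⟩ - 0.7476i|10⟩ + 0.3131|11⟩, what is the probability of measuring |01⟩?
0.343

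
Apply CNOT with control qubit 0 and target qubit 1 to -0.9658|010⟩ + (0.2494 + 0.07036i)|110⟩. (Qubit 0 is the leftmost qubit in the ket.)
-0.9658|010⟩ + (0.2494 + 0.07036i)|100⟩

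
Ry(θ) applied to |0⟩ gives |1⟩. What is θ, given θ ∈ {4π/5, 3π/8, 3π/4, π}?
π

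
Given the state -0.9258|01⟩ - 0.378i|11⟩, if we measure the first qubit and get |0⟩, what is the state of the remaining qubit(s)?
-|1⟩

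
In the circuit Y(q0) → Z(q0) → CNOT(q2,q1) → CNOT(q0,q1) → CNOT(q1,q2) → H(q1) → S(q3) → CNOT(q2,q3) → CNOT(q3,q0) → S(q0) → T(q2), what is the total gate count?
11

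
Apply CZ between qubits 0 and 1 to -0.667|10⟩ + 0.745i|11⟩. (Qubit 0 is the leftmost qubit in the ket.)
-0.667|10⟩ - 0.745i|11⟩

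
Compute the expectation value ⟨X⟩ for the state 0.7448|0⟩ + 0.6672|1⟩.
0.9939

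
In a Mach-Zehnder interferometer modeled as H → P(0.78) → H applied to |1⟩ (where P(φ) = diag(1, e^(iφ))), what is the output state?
(0.1445 - 0.3516i)|0⟩ + (0.8555 + 0.3516i)|1⟩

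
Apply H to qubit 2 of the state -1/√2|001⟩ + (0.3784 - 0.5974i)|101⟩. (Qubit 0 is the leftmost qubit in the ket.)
-1/2|000⟩ + 1/2|001⟩ + (0.2676 - 0.4224i)|100⟩ + (-0.2676 + 0.4224i)|101⟩

H on qubit 2 mixes each pair of kets that differ only in qubit 2: amplitudes (a, b) of (|…0…⟩, |…1…⟩) become ((a + b)/√2, (a − b)/√2). Kets absent from the input have amplitude 0.
(|000⟩, |001⟩): (a, b) = (0, -1/√2) → (-1/2, 1/2)
(|100⟩, |101⟩): (a, b) = (0, (0.3784 - 0.5974i)) → ((0.2676 - 0.4224i), (-0.2676 + 0.4224i))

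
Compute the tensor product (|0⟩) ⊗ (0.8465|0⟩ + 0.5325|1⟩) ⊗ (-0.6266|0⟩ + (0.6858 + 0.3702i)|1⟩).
-0.5304|000⟩ + (0.5805 + 0.3134i)|001⟩ - 0.3337|010⟩ + (0.3652 + 0.1971i)|011⟩

amp(|b₁b₂…⟩) = product of the factor amplitudes for bits b₁, b₂, …; only kets whose every factor amplitude is nonzero survive.
|000⟩: (1)(0.8465)(-0.6266) = -0.5304
|001⟩: (1)(0.8465)(0.6858 + 0.3702i) = (0.5805 + 0.3134i)
|010⟩: (1)(0.5325)(-0.6266) = -0.3337
|011⟩: (1)(0.5325)(0.6858 + 0.3702i) = (0.3652 + 0.1971i)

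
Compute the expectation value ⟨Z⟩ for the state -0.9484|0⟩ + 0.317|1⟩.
0.799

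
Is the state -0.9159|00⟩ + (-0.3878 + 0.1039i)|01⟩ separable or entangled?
Separable

Writing the state as a|00⟩ + b|01⟩ + c|10⟩ + d|11⟩, it is a product state iff ad − bc = 0.
Here (a, b, c, d) = (-0.9159, (-0.3878 + 0.1039i), 0, 0): ad − bc = (-0.9159)(0) − (-0.3878 + 0.1039i)(0) = 0, so the state is separable.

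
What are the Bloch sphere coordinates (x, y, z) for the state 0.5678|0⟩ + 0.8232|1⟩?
(0.9348, 0, -0.3553)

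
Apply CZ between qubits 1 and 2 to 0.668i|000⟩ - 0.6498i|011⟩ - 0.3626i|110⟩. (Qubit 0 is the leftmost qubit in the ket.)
0.668i|000⟩ + 0.6498i|011⟩ - 0.3626i|110⟩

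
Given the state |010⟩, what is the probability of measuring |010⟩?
1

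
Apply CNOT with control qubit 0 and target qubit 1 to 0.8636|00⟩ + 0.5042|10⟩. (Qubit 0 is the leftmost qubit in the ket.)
0.8636|00⟩ + 0.5042|11⟩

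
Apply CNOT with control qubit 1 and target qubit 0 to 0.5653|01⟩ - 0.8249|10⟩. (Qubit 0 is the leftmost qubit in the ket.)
-0.8249|10⟩ + 0.5653|11⟩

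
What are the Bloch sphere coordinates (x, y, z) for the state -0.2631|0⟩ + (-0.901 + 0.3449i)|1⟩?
(0.4741, -0.1815, -0.8615)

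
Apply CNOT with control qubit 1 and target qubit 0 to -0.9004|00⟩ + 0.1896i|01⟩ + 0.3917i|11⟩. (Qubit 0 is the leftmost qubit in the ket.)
-0.9004|00⟩ + 0.3917i|01⟩ + 0.1896i|11⟩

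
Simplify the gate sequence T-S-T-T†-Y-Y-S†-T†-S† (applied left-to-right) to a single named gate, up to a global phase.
S†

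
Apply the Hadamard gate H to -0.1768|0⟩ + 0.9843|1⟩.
0.571|0⟩ - 0.821|1⟩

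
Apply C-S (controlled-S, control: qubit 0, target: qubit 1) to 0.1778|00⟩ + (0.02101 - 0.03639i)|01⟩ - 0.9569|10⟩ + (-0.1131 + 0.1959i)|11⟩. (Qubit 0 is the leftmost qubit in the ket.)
0.1778|00⟩ + (0.02101 - 0.03639i)|01⟩ - 0.9569|10⟩ + (-0.1959 - 0.1131i)|11⟩

C-S leaves the control-|0⟩ kets |00⟩, |01⟩ unchanged and applies S to qubit 1 on the control-|1⟩ pair (|10⟩, |11⟩).
S = [[1, 0], [0, i]].
With a = amp(|10⟩) = -0.9569 and b = amp(|11⟩) = (-0.1131 + 0.1959i):
new amp(|10⟩) = (1)·a = -0.9569
new amp(|11⟩) = (i)·b = (-0.1959 - 0.1131i)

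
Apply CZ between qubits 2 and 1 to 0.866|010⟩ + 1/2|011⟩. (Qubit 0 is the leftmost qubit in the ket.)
0.866|010⟩ - 1/2|011⟩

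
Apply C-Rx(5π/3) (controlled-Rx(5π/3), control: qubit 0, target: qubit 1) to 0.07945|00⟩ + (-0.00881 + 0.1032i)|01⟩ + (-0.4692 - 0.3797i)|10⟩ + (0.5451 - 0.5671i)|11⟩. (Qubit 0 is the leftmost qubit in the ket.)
0.07945|00⟩ + (-0.00881 + 0.1032i)|01⟩ + (0.1228 + 0.05628i)|10⟩ + (-0.6619 + 0.7257i)|11⟩

C-Rx(5π/3) leaves the control-|0⟩ kets |00⟩, |01⟩ unchanged and applies Rx(5π/3) to qubit 1 on the control-|1⟩ pair (|10⟩, |11⟩).
Rx(5π/3) = [[cos(θ/2), −i·sin(θ/2)], [−i·sin(θ/2), cos(θ/2)]]; θ = 5π/3, cos(θ/2) ≈ -0.866025, sin(θ/2) ≈ 0.5.
With a = amp(|10⟩) = (-0.4692 - 0.3797i) and b = amp(|11⟩) = (0.5451 - 0.5671i):
new amp(|10⟩) = (-0.866025)·a + (-0.5i)·b = (0.1228 + 0.05628i)
new amp(|11⟩) = (-0.5i)·a + (-0.866025)·b = (-0.6619 + 0.7257i)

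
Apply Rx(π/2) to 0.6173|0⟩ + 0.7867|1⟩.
(0.4365 - 0.5563i)|0⟩ + (0.5563 - 0.4365i)|1⟩

Rx(π/2) = [[cos(θ/2), −i·sin(θ/2)], [−i·sin(θ/2), cos(θ/2)]]; θ = π/2, cos(θ/2) ≈ 0.707107, sin(θ/2) ≈ 0.707107.
With a = amp(|0⟩) = 0.6173 and b = amp(|1⟩) = 0.7867:
new amp(|0⟩) = (0.707107)·a + (-0.707107i)·b = (0.4365 - 0.5563i)
new amp(|1⟩) = (-0.707107i)·a + (0.707107)·b = (0.5563 - 0.4365i)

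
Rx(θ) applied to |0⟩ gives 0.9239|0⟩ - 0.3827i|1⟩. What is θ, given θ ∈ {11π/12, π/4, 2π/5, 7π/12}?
π/4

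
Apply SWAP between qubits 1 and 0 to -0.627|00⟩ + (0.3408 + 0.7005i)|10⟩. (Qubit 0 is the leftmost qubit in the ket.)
-0.627|00⟩ + (0.3408 + 0.7005i)|01⟩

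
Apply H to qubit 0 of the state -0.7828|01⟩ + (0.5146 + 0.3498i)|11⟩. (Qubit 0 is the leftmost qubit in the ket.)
(-0.1896 + 0.2473i)|01⟩ + (-0.9174 - 0.2473i)|11⟩

H on qubit 0 mixes each pair of kets that differ only in qubit 0: amplitudes (a, b) of (|…0…⟩, |…1…⟩) become ((a + b)/√2, (a − b)/√2). Kets absent from the input have amplitude 0.
(|01⟩, |11⟩): (a, b) = (-0.7828, (0.5146 + 0.3498i)) → ((-0.1896 + 0.2473i), (-0.9174 - 0.2473i))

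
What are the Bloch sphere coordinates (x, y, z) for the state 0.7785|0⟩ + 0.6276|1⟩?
(0.9772, 0, 0.2122)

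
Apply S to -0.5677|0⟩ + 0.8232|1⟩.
-0.5677|0⟩ + 0.8232i|1⟩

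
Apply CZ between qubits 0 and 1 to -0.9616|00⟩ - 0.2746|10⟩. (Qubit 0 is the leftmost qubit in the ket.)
-0.9616|00⟩ - 0.2746|10⟩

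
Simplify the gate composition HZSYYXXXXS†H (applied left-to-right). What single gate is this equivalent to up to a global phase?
X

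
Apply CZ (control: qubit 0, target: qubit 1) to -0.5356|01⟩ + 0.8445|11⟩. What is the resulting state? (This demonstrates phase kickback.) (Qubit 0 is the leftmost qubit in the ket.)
-0.5356|01⟩ - 0.8445|11⟩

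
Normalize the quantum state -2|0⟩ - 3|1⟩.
-0.5547|0⟩ - 0.8321|1⟩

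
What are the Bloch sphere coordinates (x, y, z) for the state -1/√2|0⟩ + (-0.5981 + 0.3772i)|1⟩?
(0.8458, -0.5334, -0.00000345)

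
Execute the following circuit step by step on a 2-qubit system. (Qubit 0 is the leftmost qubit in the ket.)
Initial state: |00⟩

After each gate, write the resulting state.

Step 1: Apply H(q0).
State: 1/√2|00⟩ + 1/√2|10⟩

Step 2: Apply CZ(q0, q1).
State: 1/√2|00⟩ + 1/√2|10⟩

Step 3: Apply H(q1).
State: 1/2|00⟩ + 1/2|01⟩ + 1/2|10⟩ + 1/2|11⟩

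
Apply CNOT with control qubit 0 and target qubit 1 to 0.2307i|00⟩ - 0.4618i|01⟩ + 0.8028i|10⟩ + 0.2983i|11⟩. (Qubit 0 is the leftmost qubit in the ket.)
0.2307i|00⟩ - 0.4618i|01⟩ + 0.2983i|10⟩ + 0.8028i|11⟩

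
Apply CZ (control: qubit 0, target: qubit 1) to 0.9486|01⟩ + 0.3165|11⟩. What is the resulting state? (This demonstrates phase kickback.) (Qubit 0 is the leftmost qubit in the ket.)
0.9486|01⟩ - 0.3165|11⟩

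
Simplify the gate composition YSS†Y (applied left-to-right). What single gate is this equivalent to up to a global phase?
I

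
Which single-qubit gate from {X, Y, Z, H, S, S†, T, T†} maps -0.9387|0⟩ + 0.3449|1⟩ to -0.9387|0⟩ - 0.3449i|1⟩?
S†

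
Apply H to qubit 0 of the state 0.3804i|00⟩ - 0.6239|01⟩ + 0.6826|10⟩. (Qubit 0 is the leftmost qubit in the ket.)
(0.4827 + 0.269i)|00⟩ - 0.4412|01⟩ + (-0.4827 + 0.269i)|10⟩ - 0.4412|11⟩

H on qubit 0 mixes each pair of kets that differ only in qubit 0: amplitudes (a, b) of (|…0…⟩, |…1…⟩) become ((a + b)/√2, (a − b)/√2). Kets absent from the input have amplitude 0.
(|00⟩, |10⟩): (a, b) = (0.3804i, 0.6826) → ((0.4827 + 0.269i), (-0.4827 + 0.269i))
(|01⟩, |11⟩): (a, b) = (-0.6239, 0) → (-0.4412, -0.4412)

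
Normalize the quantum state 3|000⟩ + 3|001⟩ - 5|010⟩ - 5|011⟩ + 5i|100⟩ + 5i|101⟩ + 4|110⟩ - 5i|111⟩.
0.2379|000⟩ + 0.2379|001⟩ - 0.3965|010⟩ - 0.3965|011⟩ + 0.3965i|100⟩ + 0.3965i|101⟩ + 0.3172|110⟩ - 0.3965i|111⟩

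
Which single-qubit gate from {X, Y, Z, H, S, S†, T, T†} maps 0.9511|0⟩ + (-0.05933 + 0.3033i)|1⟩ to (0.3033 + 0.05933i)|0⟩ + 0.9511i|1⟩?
Y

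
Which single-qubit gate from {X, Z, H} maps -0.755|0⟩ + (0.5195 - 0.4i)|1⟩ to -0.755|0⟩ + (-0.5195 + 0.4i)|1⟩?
Z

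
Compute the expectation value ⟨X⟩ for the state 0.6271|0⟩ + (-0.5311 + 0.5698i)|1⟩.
-0.6661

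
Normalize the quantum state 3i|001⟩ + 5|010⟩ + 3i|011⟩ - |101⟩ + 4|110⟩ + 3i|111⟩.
0.3612i|001⟩ + 0.6019|010⟩ + 0.3612i|011⟩ - 0.1204|101⟩ + 0.4815|110⟩ + 0.3612i|111⟩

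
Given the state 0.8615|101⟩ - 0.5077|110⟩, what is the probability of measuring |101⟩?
0.7422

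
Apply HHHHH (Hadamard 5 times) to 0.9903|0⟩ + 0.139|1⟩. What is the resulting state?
0.7985|0⟩ + 0.602|1⟩

H² = I, so H^5 = H: a single Hadamard. With (a, b) = (0.9903, 0.139), H gives ((a + b)/√2, (a − b)/√2) = (0.7985, 0.602).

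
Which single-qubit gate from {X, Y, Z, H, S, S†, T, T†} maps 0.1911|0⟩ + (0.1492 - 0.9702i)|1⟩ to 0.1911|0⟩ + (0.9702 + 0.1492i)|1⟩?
S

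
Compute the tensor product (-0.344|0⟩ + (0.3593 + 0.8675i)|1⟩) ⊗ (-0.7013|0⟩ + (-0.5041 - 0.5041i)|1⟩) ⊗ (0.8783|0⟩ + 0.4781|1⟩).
0.2119|000⟩ + 0.1153|001⟩ + (0.1523 + 0.1523i)|010⟩ + (0.08291 + 0.08291i)|011⟩ + (-0.2213 - 0.5343i)|100⟩ + (-0.1205 - 0.2909i)|101⟩ + (0.225 - 0.5432i)|110⟩ + (0.1225 - 0.2957i)|111⟩

amp(|b₁b₂…⟩) = product of the factor amplitudes for bits b₁, b₂, …; only kets whose every factor amplitude is nonzero survive.
|000⟩: (-0.344)(-0.7013)(0.8783) = 0.2119
|001⟩: (-0.344)(-0.7013)(0.4781) = 0.1153
|010⟩: (-0.344)(-0.5041 - 0.5041i)(0.8783) = (0.1523 + 0.1523i)
|011⟩: (-0.344)(-0.5041 - 0.5041i)(0.4781) = (0.08291 + 0.08291i)
|100⟩: (0.3593 + 0.8675i)(-0.7013)(0.8783) = (-0.2213 - 0.5343i)
|101⟩: (0.3593 + 0.8675i)(-0.7013)(0.4781) = (-0.1205 - 0.2909i)
|110⟩: (0.3593 + 0.8675i)(-0.5041 - 0.5041i)(0.8783) = (0.225 - 0.5432i)
|111⟩: (0.3593 + 0.8675i)(-0.5041 - 0.5041i)(0.4781) = (0.1225 - 0.2957i)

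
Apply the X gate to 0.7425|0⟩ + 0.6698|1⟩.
0.6698|0⟩ + 0.7425|1⟩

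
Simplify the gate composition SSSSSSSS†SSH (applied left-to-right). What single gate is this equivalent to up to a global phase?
H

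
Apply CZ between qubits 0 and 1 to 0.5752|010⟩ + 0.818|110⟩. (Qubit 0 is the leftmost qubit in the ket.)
0.5752|010⟩ - 0.818|110⟩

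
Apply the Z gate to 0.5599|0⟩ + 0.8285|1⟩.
0.5599|0⟩ - 0.8285|1⟩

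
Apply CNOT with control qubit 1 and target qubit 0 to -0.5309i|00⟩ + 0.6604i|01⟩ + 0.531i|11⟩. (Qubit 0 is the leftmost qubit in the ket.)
-0.5309i|00⟩ + 0.531i|01⟩ + 0.6604i|11⟩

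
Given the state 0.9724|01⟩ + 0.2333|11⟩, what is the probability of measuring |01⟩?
0.9456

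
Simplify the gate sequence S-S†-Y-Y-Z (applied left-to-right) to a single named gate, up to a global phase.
Z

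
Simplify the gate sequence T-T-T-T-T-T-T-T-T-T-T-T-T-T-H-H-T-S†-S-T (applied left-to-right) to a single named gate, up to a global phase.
I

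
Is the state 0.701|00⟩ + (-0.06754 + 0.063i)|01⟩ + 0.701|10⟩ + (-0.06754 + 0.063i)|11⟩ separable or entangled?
Separable

Writing the state as a|00⟩ + b|01⟩ + c|10⟩ + d|11⟩, it is a product state iff ad − bc = 0.
Here (a, b, c, d) = (0.701, (-0.06754 + 0.063i), 0.701, (-0.06754 + 0.063i)): ad − bc = (0.701)(-0.06754 + 0.063i) − (-0.06754 + 0.063i)(0.701) = 0, so the state is separable.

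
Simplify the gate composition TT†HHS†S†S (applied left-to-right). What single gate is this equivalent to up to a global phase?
S†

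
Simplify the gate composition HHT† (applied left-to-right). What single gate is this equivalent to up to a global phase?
T†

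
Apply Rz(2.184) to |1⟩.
(0.4607 + 0.8876i)|1⟩

Rz(2.184) = [[e^(−iθ/2), 0], [0, e^(iθ/2)]] with e^(±iθ/2) = cos(θ/2) ± i·sin(θ/2); θ = 2.184, cos(θ/2) ≈ 0.460711, sin(θ/2) ≈ 0.88755.
With a = amp(|0⟩) = 0 and b = amp(|1⟩) = 1:
new amp(|0⟩) = (0.460711 - 0.88755i)·a = 0
new amp(|1⟩) = (0.460711 + 0.88755i)·b = (0.4607 + 0.8876i)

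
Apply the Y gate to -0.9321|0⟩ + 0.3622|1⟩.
-0.3622i|0⟩ - 0.9321i|1⟩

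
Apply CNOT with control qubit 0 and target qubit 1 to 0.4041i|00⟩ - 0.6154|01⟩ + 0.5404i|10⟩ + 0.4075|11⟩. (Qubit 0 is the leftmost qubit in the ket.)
0.4041i|00⟩ - 0.6154|01⟩ + 0.4075|10⟩ + 0.5404i|11⟩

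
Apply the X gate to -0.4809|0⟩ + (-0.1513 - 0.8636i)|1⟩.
(-0.1513 - 0.8636i)|0⟩ - 0.4809|1⟩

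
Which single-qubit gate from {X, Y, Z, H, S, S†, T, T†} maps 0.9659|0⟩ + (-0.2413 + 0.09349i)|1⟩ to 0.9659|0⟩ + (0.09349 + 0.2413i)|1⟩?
S†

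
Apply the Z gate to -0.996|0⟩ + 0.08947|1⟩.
-0.996|0⟩ - 0.08947|1⟩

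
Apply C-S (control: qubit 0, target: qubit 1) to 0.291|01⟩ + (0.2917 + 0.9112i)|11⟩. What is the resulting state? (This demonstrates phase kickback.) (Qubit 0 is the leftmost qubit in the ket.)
0.291|01⟩ + (-0.9112 + 0.2917i)|11⟩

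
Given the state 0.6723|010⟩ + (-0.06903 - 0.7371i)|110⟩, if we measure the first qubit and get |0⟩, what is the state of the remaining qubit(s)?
|10⟩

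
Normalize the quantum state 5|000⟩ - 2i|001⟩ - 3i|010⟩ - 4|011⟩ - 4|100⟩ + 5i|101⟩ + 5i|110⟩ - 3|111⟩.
0.4402|000⟩ - 0.1761i|001⟩ - 0.2641i|010⟩ - 0.3522|011⟩ - 0.3522|100⟩ + 0.4402i|101⟩ + 0.4402i|110⟩ - 0.2641|111⟩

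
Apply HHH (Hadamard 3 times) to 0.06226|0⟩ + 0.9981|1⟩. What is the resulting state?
0.7498|0⟩ - 0.6617|1⟩

H² = I, so H^3 = H: a single Hadamard. With (a, b) = (0.06226, 0.9981), H gives ((a + b)/√2, (a − b)/√2) = (0.7498, -0.6617).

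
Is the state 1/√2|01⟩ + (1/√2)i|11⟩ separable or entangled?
Separable

Writing the state as a|00⟩ + b|01⟩ + c|10⟩ + d|11⟩, it is a product state iff ad − bc = 0.
Here (a, b, c, d) = (0, 1/√2, 0, (1/√2)i): ad − bc = (0)((1/√2)i) − (1/√2)(0) = 0, so the state is separable.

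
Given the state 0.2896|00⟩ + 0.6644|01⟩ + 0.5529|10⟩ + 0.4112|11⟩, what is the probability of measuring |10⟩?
0.3057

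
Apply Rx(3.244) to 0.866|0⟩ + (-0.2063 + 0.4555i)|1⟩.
(0.4106 + 0.206i)|0⟩ + (0.01056 - 0.8882i)|1⟩

Rx(3.244) = [[cos(θ/2), −i·sin(θ/2)], [−i·sin(θ/2), cos(θ/2)]]; θ = 3.244, cos(θ/2) ≈ -0.0511813, sin(θ/2) ≈ 0.998689.
With a = amp(|0⟩) = 0.866 and b = amp(|1⟩) = (-0.2063 + 0.4555i):
new amp(|0⟩) = (-0.0511813)·a + (-0.998689i)·b = (0.4106 + 0.206i)
new amp(|1⟩) = (-0.998689i)·a + (-0.0511813)·b = (0.01056 - 0.8882i)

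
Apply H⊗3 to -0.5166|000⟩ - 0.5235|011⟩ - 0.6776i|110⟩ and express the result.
(-0.3677 - 0.2396i)|000⟩ + (0.00244 - 0.2396i)|001⟩ + (0.00244 + 0.2396i)|010⟩ + (-0.3677 + 0.2396i)|011⟩ + (-0.3677 + 0.2396i)|100⟩ + (0.00244 + 0.2396i)|101⟩ + (0.00244 - 0.2396i)|110⟩ + (-0.3677 - 0.2396i)|111⟩

H⊗3 gives amp(|y⟩) = (1/2√2) Σ_x (−1)^(x·y) amp(|x⟩), where x·y is the number of positions in which both x and y have a 1.
|000⟩: (-0.5166 - 0.5235 - 0.6776i)/(2√2) = (-0.3677 - 0.2396i)
|001⟩: (-0.5166 + 0.5235 - 0.6776i)/(2√2) = (0.00244 - 0.2396i)
|010⟩: (-0.5166 + 0.5235 + 0.6776i)/(2√2) = (0.00244 + 0.2396i)
|011⟩: (-0.5166 - 0.5235 + 0.6776i)/(2√2) = (-0.3677 + 0.2396i)
|100⟩: (-0.5166 - 0.5235 + 0.6776i)/(2√2) = (-0.3677 + 0.2396i)
|101⟩: (-0.5166 + 0.5235 + 0.6776i)/(2√2) = (0.00244 + 0.2396i)
|110⟩: (-0.5166 + 0.5235 - 0.6776i)/(2√2) = (0.00244 - 0.2396i)
|111⟩: (-0.5166 - 0.5235 - 0.6776i)/(2√2) = (-0.3677 - 0.2396i)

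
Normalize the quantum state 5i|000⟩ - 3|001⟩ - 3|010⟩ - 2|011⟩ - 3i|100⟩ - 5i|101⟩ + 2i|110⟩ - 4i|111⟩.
0.4975i|000⟩ - 0.2985|001⟩ - 0.2985|010⟩ - 0.199|011⟩ - 0.2985i|100⟩ - 0.4975i|101⟩ + 0.199i|110⟩ - 0.398i|111⟩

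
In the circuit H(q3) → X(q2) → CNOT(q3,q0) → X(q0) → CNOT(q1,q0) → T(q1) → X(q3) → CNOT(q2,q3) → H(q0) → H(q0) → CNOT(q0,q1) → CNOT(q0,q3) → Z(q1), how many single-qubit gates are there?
8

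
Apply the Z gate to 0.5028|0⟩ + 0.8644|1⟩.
0.5028|0⟩ - 0.8644|1⟩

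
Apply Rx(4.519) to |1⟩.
-0.7721i|0⟩ - 0.6355|1⟩

Rx(4.519) = [[cos(θ/2), −i·sin(θ/2)], [−i·sin(θ/2), cos(θ/2)]]; θ = 4.519, cos(θ/2) ≈ -0.635537, sin(θ/2) ≈ 0.772071.
With a = amp(|0⟩) = 0 and b = amp(|1⟩) = 1:
new amp(|0⟩) = (-0.635537)·a + (-0.772071i)·b = -0.7721i
new amp(|1⟩) = (-0.772071i)·a + (-0.635537)·b = -0.6355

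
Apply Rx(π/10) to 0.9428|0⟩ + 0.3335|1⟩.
(0.9312 - 0.05217i)|0⟩ + (0.3294 - 0.1475i)|1⟩

Rx(π/10) = [[cos(θ/2), −i·sin(θ/2)], [−i·sin(θ/2), cos(θ/2)]]; θ = π/10, cos(θ/2) ≈ 0.987688, sin(θ/2) ≈ 0.156434.
With a = amp(|0⟩) = 0.9428 and b = amp(|1⟩) = 0.3335:
new amp(|0⟩) = (0.987688)·a + (-0.156434i)·b = (0.9312 - 0.05217i)
new amp(|1⟩) = (-0.156434i)·a + (0.987688)·b = (0.3294 - 0.1475i)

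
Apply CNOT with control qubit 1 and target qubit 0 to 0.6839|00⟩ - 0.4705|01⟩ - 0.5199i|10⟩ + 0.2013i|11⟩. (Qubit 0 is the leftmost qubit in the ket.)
0.6839|00⟩ + 0.2013i|01⟩ - 0.5199i|10⟩ - 0.4705|11⟩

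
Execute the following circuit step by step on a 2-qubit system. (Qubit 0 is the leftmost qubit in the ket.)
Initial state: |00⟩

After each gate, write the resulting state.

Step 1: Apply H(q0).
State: 1/√2|00⟩ + 1/√2|10⟩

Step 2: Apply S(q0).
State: 1/√2|00⟩ + (1/√2)i|10⟩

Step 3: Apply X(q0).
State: (1/√2)i|00⟩ + 1/√2|10⟩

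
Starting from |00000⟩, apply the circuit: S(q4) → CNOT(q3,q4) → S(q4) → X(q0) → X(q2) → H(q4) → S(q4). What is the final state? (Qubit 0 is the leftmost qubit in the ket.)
1/√2|10100⟩ + (1/√2)i|10101⟩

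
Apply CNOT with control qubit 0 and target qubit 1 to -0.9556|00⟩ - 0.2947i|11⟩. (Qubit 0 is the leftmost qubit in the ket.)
-0.9556|00⟩ - 0.2947i|10⟩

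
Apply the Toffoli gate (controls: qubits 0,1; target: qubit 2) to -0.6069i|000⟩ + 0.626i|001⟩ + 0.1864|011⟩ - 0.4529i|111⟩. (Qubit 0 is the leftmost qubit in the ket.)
-0.6069i|000⟩ + 0.626i|001⟩ + 0.1864|011⟩ - 0.4529i|110⟩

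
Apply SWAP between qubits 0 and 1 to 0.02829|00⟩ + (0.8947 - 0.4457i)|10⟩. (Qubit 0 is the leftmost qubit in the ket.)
0.02829|00⟩ + (0.8947 - 0.4457i)|01⟩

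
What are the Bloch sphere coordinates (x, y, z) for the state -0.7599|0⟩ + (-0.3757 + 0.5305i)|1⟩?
(0.571, -0.8063, 0.1549)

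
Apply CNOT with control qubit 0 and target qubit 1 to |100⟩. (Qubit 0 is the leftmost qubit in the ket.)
|110⟩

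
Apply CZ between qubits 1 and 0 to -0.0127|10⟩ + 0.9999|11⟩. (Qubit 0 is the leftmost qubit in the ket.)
-0.0127|10⟩ - 0.9999|11⟩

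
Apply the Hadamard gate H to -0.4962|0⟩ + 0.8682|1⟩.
0.263|0⟩ - 0.9648|1⟩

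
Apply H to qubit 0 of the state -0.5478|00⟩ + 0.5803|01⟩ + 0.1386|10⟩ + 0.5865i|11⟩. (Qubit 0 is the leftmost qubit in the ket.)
-0.2893|00⟩ + (0.4103 + 0.4147i)|01⟩ - 0.4854|10⟩ + (0.4103 - 0.4147i)|11⟩

H on qubit 0 mixes each pair of kets that differ only in qubit 0: amplitudes (a, b) of (|…0…⟩, |…1…⟩) become ((a + b)/√2, (a − b)/√2). Kets absent from the input have amplitude 0.
(|00⟩, |10⟩): (a, b) = (-0.5478, 0.1386) → (-0.2893, -0.4854)
(|01⟩, |11⟩): (a, b) = (0.5803, 0.5865i) → ((0.4103 + 0.4147i), (0.4103 - 0.4147i))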